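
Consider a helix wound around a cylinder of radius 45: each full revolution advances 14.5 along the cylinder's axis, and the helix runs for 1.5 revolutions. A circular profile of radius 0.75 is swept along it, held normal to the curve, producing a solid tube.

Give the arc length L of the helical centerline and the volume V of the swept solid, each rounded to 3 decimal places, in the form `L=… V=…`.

L=424.672 V=750.458

2πR = 2π·45 = 282.743339
per-turn = √(282.743339² + 14.5²) = √(79943.7956 + 210.25) = √80154.0456 = 283.114898
L = 1.5 × 283.114898 = 424.672347
V = π·0.75² × L = 1.767146 × 424.672347 = 750.457984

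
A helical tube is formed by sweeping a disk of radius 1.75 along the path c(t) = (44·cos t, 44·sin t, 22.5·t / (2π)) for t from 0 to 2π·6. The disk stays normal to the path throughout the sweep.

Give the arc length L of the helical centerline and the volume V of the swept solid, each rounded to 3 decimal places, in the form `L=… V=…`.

L=1664.245 V=16011.917

2πR = 2π·44 = 276.460154
per-turn = √(276.460154² + 22.5²) = √(76430.2165 + 506.25) = √76936.4665 = 277.374235
L = 6 × 277.374235 = 1664.245413
V = π·1.75² × L = 9.621128 × 1664.245413 = 16011.917309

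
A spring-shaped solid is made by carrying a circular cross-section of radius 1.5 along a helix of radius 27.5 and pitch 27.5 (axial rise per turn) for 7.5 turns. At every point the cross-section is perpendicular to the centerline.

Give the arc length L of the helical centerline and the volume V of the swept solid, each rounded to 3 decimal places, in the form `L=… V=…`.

2πR = 2π·27.5 = 172.787596
per-turn = √(172.787596² + 27.5²) = √(29855.5533 + 756.25) = √30611.8033 = 174.962291
L = 7.5 × 174.962291 = 1312.217183
V = π·1.5² × L = 7.068583 × 1312.217183 = 9275.516692

L=1312.217 V=9275.517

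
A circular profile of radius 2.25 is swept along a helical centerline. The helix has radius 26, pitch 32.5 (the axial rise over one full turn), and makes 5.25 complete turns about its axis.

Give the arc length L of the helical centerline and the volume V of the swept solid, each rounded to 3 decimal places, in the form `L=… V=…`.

2πR = 2π·26 = 163.362818
per-turn = √(163.362818² + 32.5²) = √(26687.4103 + 1056.25) = √27743.6603 = 166.564283
L = 5.25 × 166.564283 = 874.462485
V = π·2.25² × L = 15.904313 × 874.462485 = 13907.724895

L=874.462 V=13907.725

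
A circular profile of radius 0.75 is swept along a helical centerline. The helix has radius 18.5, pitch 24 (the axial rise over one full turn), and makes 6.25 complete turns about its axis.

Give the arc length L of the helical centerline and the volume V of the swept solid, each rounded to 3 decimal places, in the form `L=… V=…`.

2πR = 2π·18.5 = 116.238928
per-turn = √(116.238928² + 24²) = √(13511.4884 + 576) = √14087.4884 = 118.690726
L = 6.25 × 118.690726 = 741.817037
V = π·0.75² × L = 1.767146 × 741.817037 = 1310.898912

L=741.817 V=1310.899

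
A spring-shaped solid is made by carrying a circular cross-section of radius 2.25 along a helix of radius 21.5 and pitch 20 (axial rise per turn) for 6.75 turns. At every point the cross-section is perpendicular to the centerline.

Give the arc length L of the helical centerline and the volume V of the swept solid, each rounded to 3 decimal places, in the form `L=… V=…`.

2πR = 2π·21.5 = 135.088484
per-turn = √(135.088484² + 20²) = √(18248.8985 + 400) = √18648.8985 = 136.560970
L = 6.75 × 136.560970 = 921.786548
V = π·2.25² × L = 15.904313 × 921.786548 = 14660.381598

L=921.787 V=14660.382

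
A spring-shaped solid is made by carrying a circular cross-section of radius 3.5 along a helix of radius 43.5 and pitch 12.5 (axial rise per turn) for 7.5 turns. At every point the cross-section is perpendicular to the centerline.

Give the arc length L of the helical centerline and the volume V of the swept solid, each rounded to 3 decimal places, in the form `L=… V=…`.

2πR = 2π·43.5 = 273.318561
per-turn = √(273.318561² + 12.5²) = √(74703.0357 + 156.25) = √74859.2857 = 273.604250
L = 7.5 × 273.604250 = 2052.031876
V = π·3.5² × L = 38.484510 × 2052.031876 = 78971.441277

L=2052.032 V=78971.441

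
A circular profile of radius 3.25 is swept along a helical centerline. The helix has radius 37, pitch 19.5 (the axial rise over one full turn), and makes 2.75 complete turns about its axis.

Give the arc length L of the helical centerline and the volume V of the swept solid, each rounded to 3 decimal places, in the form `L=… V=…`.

2πR = 2π·37 = 232.477856
per-turn = √(232.477856² + 19.5²) = √(54045.9537 + 380.25) = √54426.2037 = 233.294243
L = 2.75 × 233.294243 = 641.559168
V = π·3.25² × L = 33.183072 × 641.559168 = 21288.904308

L=641.559 V=21288.904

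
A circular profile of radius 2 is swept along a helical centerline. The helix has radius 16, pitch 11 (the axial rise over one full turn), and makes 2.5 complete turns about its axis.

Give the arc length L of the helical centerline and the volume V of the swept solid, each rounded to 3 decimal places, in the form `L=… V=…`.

L=252.827 V=3177.123

2πR = 2π·16 = 100.530965
per-turn = √(100.530965² + 11²) = √(10106.4749 + 121) = √10227.4749 = 101.130979
L = 2.5 × 101.130979 = 252.827447
V = π·2² × L = 12.566371 × 252.827447 = 3177.123406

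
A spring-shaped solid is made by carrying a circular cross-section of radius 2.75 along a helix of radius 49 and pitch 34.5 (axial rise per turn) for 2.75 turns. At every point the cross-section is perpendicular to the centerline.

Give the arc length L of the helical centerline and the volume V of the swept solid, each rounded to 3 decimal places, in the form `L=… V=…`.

2πR = 2π·49 = 307.876080
per-turn = √(307.876080² + 34.5²) = √(94787.6807 + 1190.25) = √95977.9307 = 309.803051
L = 2.75 × 309.803051 = 851.958391
V = π·2.75² × L = 23.758294 × 851.958391 = 20241.078316

L=851.958 V=20241.078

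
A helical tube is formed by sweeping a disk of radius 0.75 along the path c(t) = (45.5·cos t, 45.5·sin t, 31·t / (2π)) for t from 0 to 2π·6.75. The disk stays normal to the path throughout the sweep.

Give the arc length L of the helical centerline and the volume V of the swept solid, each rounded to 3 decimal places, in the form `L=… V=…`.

2πR = 2π·45.5 = 285.884931
per-turn = √(285.884931² + 31²) = √(81730.1940 + 961) = √82691.1940 = 287.560766
L = 6.75 × 287.560766 = 1941.035169
V = π·0.75² × L = 1.767146 × 1941.035169 = 3430.092278

L=1941.035 V=3430.092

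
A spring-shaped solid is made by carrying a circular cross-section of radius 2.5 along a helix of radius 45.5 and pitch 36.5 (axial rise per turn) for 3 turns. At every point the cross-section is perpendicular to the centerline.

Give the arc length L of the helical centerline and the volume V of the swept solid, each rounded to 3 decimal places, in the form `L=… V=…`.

2πR = 2π·45.5 = 285.884931
per-turn = √(285.884931² + 36.5²) = √(81730.1940 + 1332.25) = √83062.4440 = 288.205559
L = 3 × 288.205559 = 864.616676
V = π·2.5² × L = 19.634954 × 864.616676 = 16976.708734

L=864.617 V=16976.709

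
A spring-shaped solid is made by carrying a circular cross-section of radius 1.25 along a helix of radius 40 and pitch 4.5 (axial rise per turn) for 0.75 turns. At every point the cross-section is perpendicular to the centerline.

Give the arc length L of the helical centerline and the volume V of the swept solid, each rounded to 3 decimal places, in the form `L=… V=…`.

L=188.526 V=925.424

2πR = 2π·40 = 251.327412
per-turn = √(251.327412² + 4.5²) = √(63165.4682 + 20.25) = √63185.7182 = 251.367695
L = 0.75 × 251.367695 = 188.525771
V = π·1.25² × L = 4.908739 × 188.525771 = 925.423716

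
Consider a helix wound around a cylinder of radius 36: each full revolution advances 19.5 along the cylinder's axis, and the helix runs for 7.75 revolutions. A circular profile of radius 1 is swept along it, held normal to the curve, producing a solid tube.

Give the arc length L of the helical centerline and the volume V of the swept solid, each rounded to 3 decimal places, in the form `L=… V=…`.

L=1759.511 V=5527.666

2πR = 2π·36 = 226.194671
per-turn = √(226.194671² + 19.5²) = √(51164.0292 + 380.25) = √51544.2792 = 227.033652
L = 7.75 × 227.033652 = 1759.510804
V = π·1² × L = 3.141593 × 1759.510804 = 5527.666217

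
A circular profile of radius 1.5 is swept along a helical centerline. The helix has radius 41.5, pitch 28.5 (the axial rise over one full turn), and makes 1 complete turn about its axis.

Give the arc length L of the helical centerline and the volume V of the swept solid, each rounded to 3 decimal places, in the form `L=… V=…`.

L=262.305 V=1854.125

2πR = 2π·41.5 = 260.752190
per-turn = √(260.752190² + 28.5²) = √(67991.7047 + 812.25) = √68803.9547 = 262.305079
L = 1 × 262.305079 = 262.305079
V = π·1.5² × L = 7.068583 × 262.305079 = 1854.125349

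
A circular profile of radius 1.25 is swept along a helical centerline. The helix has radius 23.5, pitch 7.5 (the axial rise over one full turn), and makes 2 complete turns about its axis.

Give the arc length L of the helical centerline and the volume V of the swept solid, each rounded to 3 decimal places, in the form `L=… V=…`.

L=295.690 V=1451.467

2πR = 2π·23.5 = 147.654855
per-turn = √(147.654855² + 7.5²) = √(21801.9561 + 56.25) = √21858.2061 = 147.845210
L = 2 × 147.845210 = 295.690420
V = π·1.25² × L = 4.908739 × 295.690420 = 1451.466955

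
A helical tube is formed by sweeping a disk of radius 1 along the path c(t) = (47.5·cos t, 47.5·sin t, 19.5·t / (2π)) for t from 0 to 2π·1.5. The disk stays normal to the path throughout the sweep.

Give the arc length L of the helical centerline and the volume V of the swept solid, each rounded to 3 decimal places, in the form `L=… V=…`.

2πR = 2π·47.5 = 298.451302
per-turn = √(298.451302² + 19.5²) = √(89073.1797 + 380.25) = √89453.4297 = 299.087662
L = 1.5 × 299.087662 = 448.631493
V = π·1² × L = 3.141593 × 448.631493 = 1409.417404

L=448.631 V=1409.417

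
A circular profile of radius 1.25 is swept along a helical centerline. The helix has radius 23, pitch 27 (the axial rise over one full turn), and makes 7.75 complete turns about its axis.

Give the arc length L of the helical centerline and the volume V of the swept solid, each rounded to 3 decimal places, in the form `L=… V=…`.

2πR = 2π·23 = 144.513262
per-turn = √(144.513262² + 27²) = √(20884.0829 + 729) = √21613.0829 = 147.013887
L = 7.75 × 147.013887 = 1139.357623
V = π·1.25² × L = 4.908739 × 1139.357623 = 5592.808652

L=1139.358 V=5592.809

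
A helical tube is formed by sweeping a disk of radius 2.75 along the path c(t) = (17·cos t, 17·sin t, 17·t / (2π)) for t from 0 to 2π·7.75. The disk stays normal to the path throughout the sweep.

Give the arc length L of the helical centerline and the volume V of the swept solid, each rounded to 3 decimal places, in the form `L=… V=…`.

L=838.228 V=19914.878

2πR = 2π·17 = 106.814150
per-turn = √(106.814150² + 17²) = √(11409.2627 + 289) = √11698.2627 = 108.158507
L = 7.75 × 108.158507 = 838.228431
V = π·2.75² × L = 23.758294 × 838.228431 = 19914.877876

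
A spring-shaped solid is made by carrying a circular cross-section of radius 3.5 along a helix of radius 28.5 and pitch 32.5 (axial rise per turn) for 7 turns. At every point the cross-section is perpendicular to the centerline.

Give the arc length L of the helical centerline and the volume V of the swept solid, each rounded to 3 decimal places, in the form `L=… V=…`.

L=1273.973 V=49028.226

2πR = 2π·28.5 = 179.070781
per-turn = √(179.070781² + 32.5²) = √(32066.3447 + 1056.25) = √33122.5947 = 181.996139
L = 7 × 181.996139 = 1273.972975
V = π·3.5² × L = 38.484510 × 1273.972975 = 49028.225693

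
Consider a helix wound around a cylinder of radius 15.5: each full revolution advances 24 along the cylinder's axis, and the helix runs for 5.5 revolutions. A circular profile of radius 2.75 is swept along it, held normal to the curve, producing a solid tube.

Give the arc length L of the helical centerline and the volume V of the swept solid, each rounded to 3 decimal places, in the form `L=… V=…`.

L=551.666 V=13106.654

2πR = 2π·15.5 = 97.389372
per-turn = √(97.389372² + 24²) = √(9484.6898 + 576) = √10060.6898 = 100.302990
L = 5.5 × 100.302990 = 551.666446
V = π·2.75² × L = 23.758294 × 551.666446 = 13106.653852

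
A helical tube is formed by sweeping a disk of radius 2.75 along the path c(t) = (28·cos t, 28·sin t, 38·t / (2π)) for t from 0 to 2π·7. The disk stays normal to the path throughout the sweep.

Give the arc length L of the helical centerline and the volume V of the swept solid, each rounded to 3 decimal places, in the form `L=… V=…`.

L=1259.904 V=29933.178

2πR = 2π·28 = 175.929189
per-turn = √(175.929189² + 38²) = √(30951.0794 + 1444) = √32395.0794 = 179.986331
L = 7 × 179.986331 = 1259.904318
V = π·2.75² × L = 23.758294 × 1259.904318 = 29933.177758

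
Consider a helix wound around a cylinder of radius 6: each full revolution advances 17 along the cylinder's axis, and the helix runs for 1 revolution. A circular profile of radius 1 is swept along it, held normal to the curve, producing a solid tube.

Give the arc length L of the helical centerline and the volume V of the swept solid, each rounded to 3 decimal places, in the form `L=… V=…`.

2πR = 2π·6 = 37.699112
per-turn = √(37.699112² + 17²) = √(1421.2230 + 289) = √1710.2230 = 41.354843
L = 1 × 41.354843 = 41.354843
V = π·1² × L = 3.141593 × 41.354843 = 129.920071

L=41.355 V=129.920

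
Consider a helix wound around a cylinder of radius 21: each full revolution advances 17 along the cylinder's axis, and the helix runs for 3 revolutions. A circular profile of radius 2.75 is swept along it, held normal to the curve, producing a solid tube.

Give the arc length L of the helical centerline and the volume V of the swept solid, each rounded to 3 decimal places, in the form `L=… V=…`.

2πR = 2π·21 = 131.946891
per-turn = √(131.946891² + 17²) = √(17409.9822 + 289) = √17698.9822 = 133.037522
L = 3 × 133.037522 = 399.112565
V = π·2.75² × L = 23.758294 × 399.112565 = 9482.233833

L=399.113 V=9482.234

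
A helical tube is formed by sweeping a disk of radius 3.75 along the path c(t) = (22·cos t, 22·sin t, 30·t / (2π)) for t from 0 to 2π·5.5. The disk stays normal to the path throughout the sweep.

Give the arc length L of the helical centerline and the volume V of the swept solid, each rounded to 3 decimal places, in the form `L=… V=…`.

2πR = 2π·22 = 138.230077
per-turn = √(138.230077² + 30²) = √(19107.5541 + 900) = √20007.5541 = 141.448062
L = 5.5 × 141.448062 = 777.964339
V = π·3.75² × L = 44.178647 × 777.964339 = 34369.411654

L=777.964 V=34369.412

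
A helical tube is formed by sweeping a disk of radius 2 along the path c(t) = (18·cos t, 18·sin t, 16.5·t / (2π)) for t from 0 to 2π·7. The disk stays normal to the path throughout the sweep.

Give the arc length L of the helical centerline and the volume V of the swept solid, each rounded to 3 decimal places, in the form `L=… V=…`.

L=800.062 V=10053.879

2πR = 2π·18 = 113.097336
per-turn = √(113.097336² + 16.5²) = √(12791.0073 + 272.25) = √13063.2573 = 114.294608
L = 7 × 114.294608 = 800.062253
V = π·2² × L = 12.566371 × 800.062253 = 10053.878780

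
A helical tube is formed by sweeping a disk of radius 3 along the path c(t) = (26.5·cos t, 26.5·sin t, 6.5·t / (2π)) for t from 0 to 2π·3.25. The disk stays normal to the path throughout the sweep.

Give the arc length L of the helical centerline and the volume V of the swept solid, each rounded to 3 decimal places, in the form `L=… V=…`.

L=541.552 V=15312.008

2πR = 2π·26.5 = 166.504411
per-turn = √(166.504411² + 6.5²) = √(27723.7188 + 42.25) = √27765.9688 = 166.631236
L = 3.25 × 166.631236 = 541.551517
V = π·3² × L = 28.274334 × 541.551517 = 15312.008393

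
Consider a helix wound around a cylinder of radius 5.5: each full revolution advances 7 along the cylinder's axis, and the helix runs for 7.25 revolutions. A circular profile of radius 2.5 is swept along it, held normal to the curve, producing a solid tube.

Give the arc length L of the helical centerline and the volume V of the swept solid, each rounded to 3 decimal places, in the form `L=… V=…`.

2πR = 2π·5.5 = 34.557519
per-turn = √(34.557519² + 7²) = √(1194.2221 + 49) = √1243.2221 = 35.259355
L = 7.25 × 35.259355 = 255.630326
V = π·2.5² × L = 19.634954 × 255.630326 = 5019.289705

L=255.630 V=5019.290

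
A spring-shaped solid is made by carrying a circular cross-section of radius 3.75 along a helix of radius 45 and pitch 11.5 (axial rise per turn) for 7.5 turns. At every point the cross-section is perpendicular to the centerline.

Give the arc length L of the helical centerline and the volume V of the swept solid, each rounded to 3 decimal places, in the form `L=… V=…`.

2πR = 2π·45 = 282.743339
per-turn = √(282.743339² + 11.5²) = √(79943.7956 + 132.25) = √80076.0456 = 282.977112
L = 7.5 × 282.977112 = 2122.328336
V = π·3.75² × L = 44.178647 × 2122.328336 = 93761.593739

L=2122.328 V=93761.594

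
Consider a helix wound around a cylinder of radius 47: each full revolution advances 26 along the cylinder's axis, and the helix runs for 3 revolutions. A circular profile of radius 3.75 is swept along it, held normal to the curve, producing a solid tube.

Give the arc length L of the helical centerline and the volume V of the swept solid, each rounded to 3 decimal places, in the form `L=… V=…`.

L=889.356 V=39290.553

2πR = 2π·47 = 295.309709
per-turn = √(295.309709² + 26²) = √(87207.8245 + 676) = √87883.8245 = 296.452061
L = 3 × 296.452061 = 889.356183
V = π·3.75² × L = 44.178647 × 889.356183 = 39290.552595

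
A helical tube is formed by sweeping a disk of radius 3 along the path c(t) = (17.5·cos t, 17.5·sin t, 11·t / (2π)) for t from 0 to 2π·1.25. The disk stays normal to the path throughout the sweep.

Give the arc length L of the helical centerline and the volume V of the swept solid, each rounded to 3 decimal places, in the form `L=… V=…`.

2πR = 2π·17.5 = 109.955743
per-turn = √(109.955743² + 11²) = √(12090.2654 + 121) = √12211.2654 = 110.504594
L = 1.25 × 110.504594 = 138.130743
V = π·3² × L = 28.274334 × 138.130743 = 3905.554748

L=138.131 V=3905.555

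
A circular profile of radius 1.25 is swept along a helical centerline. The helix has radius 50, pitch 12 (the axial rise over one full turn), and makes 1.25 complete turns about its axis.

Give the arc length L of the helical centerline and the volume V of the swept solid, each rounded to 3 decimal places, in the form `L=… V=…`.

2πR = 2π·50 = 314.159265
per-turn = √(314.159265² + 12²) = √(98696.0440 + 144) = √98840.0440 = 314.388365
L = 1.25 × 314.388365 = 392.985456
V = π·1.25² × L = 4.908739 × 392.985456 = 1929.062847

L=392.985 V=1929.063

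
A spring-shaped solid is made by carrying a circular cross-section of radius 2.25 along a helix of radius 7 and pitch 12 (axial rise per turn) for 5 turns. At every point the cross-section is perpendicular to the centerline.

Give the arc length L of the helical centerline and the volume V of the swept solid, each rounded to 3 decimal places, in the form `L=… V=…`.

L=227.950 V=3625.383

2πR = 2π·7 = 43.982297
per-turn = √(43.982297² + 12²) = √(1934.4425 + 144) = √2078.4425 = 45.589938
L = 5 × 45.589938 = 227.949691
V = π·2.25² × L = 15.904313 × 227.949691 = 3625.383188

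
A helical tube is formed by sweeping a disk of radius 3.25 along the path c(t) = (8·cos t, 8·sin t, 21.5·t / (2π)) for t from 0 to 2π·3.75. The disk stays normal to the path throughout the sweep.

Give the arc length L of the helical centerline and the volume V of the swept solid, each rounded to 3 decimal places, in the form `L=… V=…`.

L=205.015 V=6803.013

2πR = 2π·8 = 50.265482
per-turn = √(50.265482² + 21.5²) = √(2526.6187 + 462.25) = √2988.8687 = 54.670547
L = 3.75 × 54.670547 = 205.014552
V = π·3.25² × L = 33.183072 × 205.014552 = 6803.012718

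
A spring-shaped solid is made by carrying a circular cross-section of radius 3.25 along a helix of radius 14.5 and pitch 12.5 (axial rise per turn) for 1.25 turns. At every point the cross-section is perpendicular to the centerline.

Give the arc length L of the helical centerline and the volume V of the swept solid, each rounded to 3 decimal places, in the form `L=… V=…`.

2πR = 2π·14.5 = 91.106187
per-turn = √(91.106187² + 12.5²) = √(8300.3373 + 156.25) = √8456.5873 = 91.959705
L = 1.25 × 91.959705 = 114.949631
V = π·3.25² × L = 33.183072 × 114.949631 = 3814.381927

L=114.950 V=3814.382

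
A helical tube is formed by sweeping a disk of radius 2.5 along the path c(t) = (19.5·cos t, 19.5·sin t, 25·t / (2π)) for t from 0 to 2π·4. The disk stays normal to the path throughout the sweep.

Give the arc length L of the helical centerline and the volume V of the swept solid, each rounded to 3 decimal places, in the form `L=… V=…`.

L=500.187 V=9821.142

2πR = 2π·19.5 = 122.522113
per-turn = √(122.522113² + 25²) = √(15011.6683 + 625) = √15636.6683 = 125.046664
L = 4 × 125.046664 = 500.186658
V = π·2.5² × L = 19.634954 × 500.186658 = 9821.142061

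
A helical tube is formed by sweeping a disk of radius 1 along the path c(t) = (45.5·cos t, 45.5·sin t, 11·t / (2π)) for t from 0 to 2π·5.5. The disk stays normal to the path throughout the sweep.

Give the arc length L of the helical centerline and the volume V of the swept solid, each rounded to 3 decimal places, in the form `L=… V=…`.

L=1573.531 V=4943.392

2πR = 2π·45.5 = 285.884931
per-turn = √(285.884931² + 11²) = √(81730.1940 + 121) = √81851.1940 = 286.096477
L = 5.5 × 286.096477 = 1573.530622
V = π·1² × L = 3.141593 × 1573.530622 = 4943.392244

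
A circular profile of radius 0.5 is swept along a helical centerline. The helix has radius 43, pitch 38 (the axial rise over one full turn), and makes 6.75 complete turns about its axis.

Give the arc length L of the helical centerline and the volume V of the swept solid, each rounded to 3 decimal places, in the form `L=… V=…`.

2πR = 2π·43 = 270.176968
per-turn = √(270.176968² + 38²) = √(72995.5942 + 1444) = √74439.5942 = 272.836204
L = 6.75 × 272.836204 = 1841.644376
V = π·0.5² × L = 0.785398 × 1841.644376 = 1446.424111

L=1841.644 V=1446.424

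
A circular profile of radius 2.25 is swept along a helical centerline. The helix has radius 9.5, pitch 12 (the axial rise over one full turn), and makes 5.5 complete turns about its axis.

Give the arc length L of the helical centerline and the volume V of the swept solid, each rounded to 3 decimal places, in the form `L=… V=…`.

2πR = 2π·9.5 = 59.690260
per-turn = √(59.690260² + 12²) = √(3562.9272 + 144) = √3706.9272 = 60.884540
L = 5.5 × 60.884540 = 334.864969
V = π·2.25² × L = 15.904313 × 334.864969 = 5325.797216

L=334.865 V=5325.797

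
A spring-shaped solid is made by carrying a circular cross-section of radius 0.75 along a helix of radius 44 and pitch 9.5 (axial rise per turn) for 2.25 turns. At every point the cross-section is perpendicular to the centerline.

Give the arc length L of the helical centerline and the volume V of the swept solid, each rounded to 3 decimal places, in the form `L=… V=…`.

2πR = 2π·44 = 276.460154
per-turn = √(276.460154² + 9.5²) = √(76430.2165 + 90.25) = √76520.4665 = 276.623330
L = 2.25 × 276.623330 = 622.402492
V = π·0.75² × L = 1.767146 × 622.402492 = 1099.875991

L=622.402 V=1099.876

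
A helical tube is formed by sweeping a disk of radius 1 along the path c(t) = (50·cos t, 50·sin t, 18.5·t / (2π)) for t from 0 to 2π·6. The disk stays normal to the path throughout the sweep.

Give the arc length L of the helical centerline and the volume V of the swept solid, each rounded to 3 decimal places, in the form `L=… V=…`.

2πR = 2π·50 = 314.159265
per-turn = √(314.159265² + 18.5²) = √(98696.0440 + 342.25) = √99038.2940 = 314.703502
L = 6 × 314.703502 = 1888.221010
V = π·1² × L = 3.141593 × 1888.221010 = 5932.021255

L=1888.221 V=5932.021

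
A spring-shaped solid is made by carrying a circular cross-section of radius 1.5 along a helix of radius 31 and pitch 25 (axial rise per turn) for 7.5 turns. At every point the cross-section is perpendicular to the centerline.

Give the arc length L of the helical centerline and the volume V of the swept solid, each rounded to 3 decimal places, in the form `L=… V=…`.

L=1472.824 V=10410.782

2πR = 2π·31 = 194.778745
per-turn = √(194.778745² + 25²) = √(37938.7593 + 625) = √38563.7593 = 196.376575
L = 7.5 × 196.376575 = 1472.824315
V = π·1.5² × L = 7.068583 × 1472.824315 = 10410.781605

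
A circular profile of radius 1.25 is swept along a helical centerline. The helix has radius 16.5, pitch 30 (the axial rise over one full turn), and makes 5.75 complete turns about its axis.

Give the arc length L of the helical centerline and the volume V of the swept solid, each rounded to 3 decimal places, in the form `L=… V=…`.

L=620.574 V=3046.235

2πR = 2π·16.5 = 103.672558
per-turn = √(103.672558² + 30²) = √(10747.9992 + 900) = √11647.9992 = 107.925897
L = 5.75 × 107.925897 = 620.573906
V = π·1.25² × L = 4.908739 × 620.573906 = 3046.235040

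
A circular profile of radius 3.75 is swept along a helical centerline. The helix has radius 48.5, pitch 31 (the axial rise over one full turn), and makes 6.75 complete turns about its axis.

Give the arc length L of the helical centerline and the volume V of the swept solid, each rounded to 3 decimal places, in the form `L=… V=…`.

2πR = 2π·48.5 = 304.734487
per-turn = √(304.734487² + 31²) = √(92863.1078 + 961) = √93824.1078 = 306.307211
L = 6.75 × 306.307211 = 2067.573678
V = π·3.75² × L = 44.178647 × 2067.573678 = 91342.607008

L=2067.574 V=91342.607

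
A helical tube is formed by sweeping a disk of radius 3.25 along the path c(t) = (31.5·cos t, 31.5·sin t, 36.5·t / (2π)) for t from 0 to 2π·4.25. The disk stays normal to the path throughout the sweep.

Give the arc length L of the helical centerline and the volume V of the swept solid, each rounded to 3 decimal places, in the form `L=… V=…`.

L=855.346 V=28382.999

2πR = 2π·31.5 = 197.920337
per-turn = √(197.920337² + 36.5²) = √(39172.4599 + 1332.25) = √40504.7099 = 201.257819
L = 4.25 × 201.257819 = 855.345732
V = π·3.25² × L = 33.183072 × 855.345732 = 28382.999369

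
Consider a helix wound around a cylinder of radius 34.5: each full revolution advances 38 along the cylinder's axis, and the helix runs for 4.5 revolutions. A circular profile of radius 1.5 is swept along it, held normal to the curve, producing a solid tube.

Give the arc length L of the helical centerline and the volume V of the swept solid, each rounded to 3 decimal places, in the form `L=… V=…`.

2πR = 2π·34.5 = 216.769893
per-turn = √(216.769893² + 38²) = √(46989.1866 + 1444) = √48433.1866 = 220.075411
L = 4.5 × 220.075411 = 990.339350
V = π·1.5² × L = 7.068583 × 990.339350 = 7000.296358

L=990.339 V=7000.296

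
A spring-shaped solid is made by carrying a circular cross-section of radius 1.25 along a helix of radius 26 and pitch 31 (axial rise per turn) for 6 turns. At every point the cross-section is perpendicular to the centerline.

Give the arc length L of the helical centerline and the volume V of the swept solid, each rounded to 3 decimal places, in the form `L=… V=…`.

L=997.669 V=4897.295

2πR = 2π·26 = 163.362818
per-turn = √(163.362818² + 31²) = √(26687.4103 + 961) = √27648.4103 = 166.278111
L = 6 × 166.278111 = 997.668668
V = π·1.25² × L = 4.908739 × 997.668668 = 4897.294621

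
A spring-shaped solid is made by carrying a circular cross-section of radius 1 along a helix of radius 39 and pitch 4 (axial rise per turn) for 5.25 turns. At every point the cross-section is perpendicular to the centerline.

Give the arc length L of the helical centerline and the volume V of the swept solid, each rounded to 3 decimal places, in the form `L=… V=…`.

2πR = 2π·39 = 245.044227
per-turn = √(245.044227² + 4²) = √(60046.6732 + 16) = √60062.6732 = 245.076872
L = 5.25 × 245.076872 = 1286.653578
V = π·1² × L = 3.141593 × 1286.653578 = 4042.141428

L=1286.654 V=4042.141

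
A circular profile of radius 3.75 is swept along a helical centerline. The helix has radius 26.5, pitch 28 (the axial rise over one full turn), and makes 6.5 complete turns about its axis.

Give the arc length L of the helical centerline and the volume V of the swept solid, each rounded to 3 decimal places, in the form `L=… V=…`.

2πR = 2π·26.5 = 166.504411
per-turn = √(166.504411² + 28²) = √(27723.7188 + 784) = √28507.7188 = 168.842290
L = 6.5 × 168.842290 = 1097.474883
V = π·3.75² × L = 44.178647 × 1097.474883 = 48484.955086

L=1097.475 V=48484.955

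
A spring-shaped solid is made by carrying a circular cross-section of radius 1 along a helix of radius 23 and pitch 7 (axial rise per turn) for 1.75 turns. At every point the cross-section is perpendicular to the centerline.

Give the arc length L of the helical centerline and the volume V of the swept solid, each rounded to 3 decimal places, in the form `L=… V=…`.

L=253.195 V=795.435

2πR = 2π·23 = 144.513262
per-turn = √(144.513262² + 7²) = √(20884.0829 + 49) = √20933.0829 = 144.682697
L = 1.75 × 144.682697 = 253.194720
V = π·1² × L = 3.141593 × 253.194720 = 795.434673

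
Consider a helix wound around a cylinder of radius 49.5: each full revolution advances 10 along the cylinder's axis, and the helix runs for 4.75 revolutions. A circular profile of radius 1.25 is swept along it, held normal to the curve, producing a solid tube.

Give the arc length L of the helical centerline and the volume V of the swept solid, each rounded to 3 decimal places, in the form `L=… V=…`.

L=1478.097 V=7255.593

2πR = 2π·49.5 = 311.017673
per-turn = √(311.017673² + 10²) = √(96731.9927 + 100) = √96831.9927 = 311.178394
L = 4.75 × 311.178394 = 1478.097370
V = π·1.25² × L = 4.908739 × 1478.097370 = 7255.593500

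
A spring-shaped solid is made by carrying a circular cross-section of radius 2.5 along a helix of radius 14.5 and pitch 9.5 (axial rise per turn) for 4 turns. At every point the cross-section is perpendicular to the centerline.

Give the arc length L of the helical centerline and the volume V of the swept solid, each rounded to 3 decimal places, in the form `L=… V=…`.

L=366.401 V=7194.259

2πR = 2π·14.5 = 91.106187
per-turn = √(91.106187² + 9.5²) = √(8300.3373 + 90.25) = √8390.5873 = 91.600149
L = 4 × 91.600149 = 366.400596
V = π·2.5² × L = 19.634954 × 366.400596 = 7194.258881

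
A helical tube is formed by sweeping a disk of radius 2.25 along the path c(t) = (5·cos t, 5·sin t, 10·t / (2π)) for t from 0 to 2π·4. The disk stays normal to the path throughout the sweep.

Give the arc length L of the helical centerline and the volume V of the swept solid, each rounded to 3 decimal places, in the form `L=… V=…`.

2πR = 2π·5 = 31.415927
per-turn = √(31.415927² + 10²) = √(986.9604 + 100) = √1086.9604 = 32.969083
L = 4 × 32.969083 = 131.876332
V = π·2.25² × L = 15.904313 × 131.876332 = 2097.402442

L=131.876 V=2097.402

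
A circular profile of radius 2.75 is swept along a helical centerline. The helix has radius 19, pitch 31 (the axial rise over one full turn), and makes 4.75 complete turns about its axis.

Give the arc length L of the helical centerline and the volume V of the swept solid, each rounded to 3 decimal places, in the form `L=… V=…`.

2πR = 2π·19 = 119.380521
per-turn = √(119.380521² + 31²) = √(14251.7088 + 961) = √15212.7088 = 123.339810
L = 4.75 × 123.339810 = 585.864098
V = π·2.75² × L = 23.758294 × 585.864098 = 13919.131743

L=585.864 V=13919.132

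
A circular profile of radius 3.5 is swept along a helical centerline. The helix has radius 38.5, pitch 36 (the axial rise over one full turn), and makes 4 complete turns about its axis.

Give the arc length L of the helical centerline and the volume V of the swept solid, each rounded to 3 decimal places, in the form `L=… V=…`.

L=978.267 V=37648.123

2πR = 2π·38.5 = 241.902634
per-turn = √(241.902634² + 36²) = √(58516.8845 + 1296) = √59812.8845 = 244.566728
L = 4 × 244.566728 = 978.266912
V = π·3.5² × L = 38.484510 × 978.266912 = 37648.122779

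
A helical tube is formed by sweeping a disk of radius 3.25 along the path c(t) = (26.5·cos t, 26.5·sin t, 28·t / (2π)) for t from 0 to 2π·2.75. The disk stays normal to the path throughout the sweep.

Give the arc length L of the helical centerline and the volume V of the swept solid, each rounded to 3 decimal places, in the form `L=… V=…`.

2πR = 2π·26.5 = 166.504411
per-turn = √(166.504411² + 28²) = √(27723.7188 + 784) = √28507.7188 = 168.842290
L = 2.75 × 168.842290 = 464.316296
V = π·3.25² × L = 33.183072 × 464.316296 = 15407.441283

L=464.316 V=15407.441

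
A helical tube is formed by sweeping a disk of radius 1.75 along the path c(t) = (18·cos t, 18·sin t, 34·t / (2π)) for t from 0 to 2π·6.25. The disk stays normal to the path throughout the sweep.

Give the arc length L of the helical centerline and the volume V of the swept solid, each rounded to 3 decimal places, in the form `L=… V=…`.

L=738.109 V=7101.441

2πR = 2π·18 = 113.097336
per-turn = √(113.097336² + 34²) = √(12791.0073 + 1156) = √13947.0073 = 118.097448
L = 6.25 × 118.097448 = 738.109052
V = π·1.75² × L = 9.621128 × 738.109052 = 7101.441300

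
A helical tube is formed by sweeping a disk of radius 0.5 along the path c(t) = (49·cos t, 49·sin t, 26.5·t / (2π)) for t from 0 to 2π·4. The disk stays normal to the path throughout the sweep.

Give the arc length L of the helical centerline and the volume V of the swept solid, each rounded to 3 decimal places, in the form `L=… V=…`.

L=1236.058 V=970.798

2πR = 2π·49 = 307.876080
per-turn = √(307.876080² + 26.5²) = √(94787.6807 + 702.25) = √95489.9307 = 309.014451
L = 4 × 309.014451 = 1236.057802
V = π·0.5² × L = 0.785398 × 1236.057802 = 970.797528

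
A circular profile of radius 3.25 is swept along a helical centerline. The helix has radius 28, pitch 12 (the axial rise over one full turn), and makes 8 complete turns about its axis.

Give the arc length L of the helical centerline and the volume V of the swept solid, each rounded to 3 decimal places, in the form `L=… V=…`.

L=1410.704 V=46811.485

2πR = 2π·28 = 175.929189
per-turn = √(175.929189² + 12²) = √(30951.0794 + 144) = √31095.0794 = 176.337969
L = 8 × 176.337969 = 1410.703754
V = π·3.25² × L = 33.183072 × 1410.703754 = 46811.484811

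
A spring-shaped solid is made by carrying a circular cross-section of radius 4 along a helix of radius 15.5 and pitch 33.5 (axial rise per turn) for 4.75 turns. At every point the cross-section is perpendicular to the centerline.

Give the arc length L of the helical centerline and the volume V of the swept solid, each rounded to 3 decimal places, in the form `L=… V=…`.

L=489.202 V=24589.999

2πR = 2π·15.5 = 97.389372
per-turn = √(97.389372² + 33.5²) = √(9484.6898 + 1122.25) = √10606.9398 = 102.989999
L = 4.75 × 102.989999 = 489.202494
V = π·4² × L = 50.265482 × 489.202494 = 24589.999368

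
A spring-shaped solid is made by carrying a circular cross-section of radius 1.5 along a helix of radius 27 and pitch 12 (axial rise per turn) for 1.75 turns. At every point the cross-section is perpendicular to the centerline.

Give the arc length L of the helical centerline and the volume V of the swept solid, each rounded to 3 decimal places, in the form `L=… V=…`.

2πR = 2π·27 = 169.646003
per-turn = √(169.646003² + 12²) = √(28779.7664 + 144) = √28923.7664 = 170.069887
L = 1.75 × 170.069887 = 297.622302
V = π·1.5² × L = 7.068583 × 297.622302 = 2103.768085

L=297.622 V=2103.768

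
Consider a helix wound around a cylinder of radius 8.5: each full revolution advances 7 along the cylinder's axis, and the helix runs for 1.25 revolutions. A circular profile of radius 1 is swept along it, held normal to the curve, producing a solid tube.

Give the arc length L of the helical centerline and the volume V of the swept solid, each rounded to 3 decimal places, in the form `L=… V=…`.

L=67.330 V=211.523

2πR = 2π·8.5 = 53.407075
per-turn = √(53.407075² + 7²) = √(2852.3157 + 49) = √2901.3157 = 53.863862
L = 1.25 × 53.863862 = 67.329828
V = π·1² × L = 3.141593 × 67.329828 = 211.522893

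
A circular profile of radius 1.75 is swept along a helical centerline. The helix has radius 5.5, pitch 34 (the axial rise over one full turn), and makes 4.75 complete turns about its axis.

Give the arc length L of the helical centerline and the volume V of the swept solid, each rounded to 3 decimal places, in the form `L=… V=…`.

2πR = 2π·5.5 = 34.557519
per-turn = √(34.557519² + 34²) = √(1194.2221 + 1156) = √2350.2221 = 48.479090
L = 4.75 × 48.479090 = 230.275676
V = π·1.75² × L = 9.621128 × 230.275676 = 2215.511637

L=230.276 V=2215.512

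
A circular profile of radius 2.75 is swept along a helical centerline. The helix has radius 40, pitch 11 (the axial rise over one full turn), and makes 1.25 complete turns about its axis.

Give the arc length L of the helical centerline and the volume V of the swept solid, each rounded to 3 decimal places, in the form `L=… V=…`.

L=314.460 V=7471.034

2πR = 2π·40 = 251.327412
per-turn = √(251.327412² + 11²) = √(63165.4682 + 121) = √63286.4682 = 251.568019
L = 1.25 × 251.568019 = 314.460024
V = π·2.75² × L = 23.758294 × 314.460024 = 7471.033834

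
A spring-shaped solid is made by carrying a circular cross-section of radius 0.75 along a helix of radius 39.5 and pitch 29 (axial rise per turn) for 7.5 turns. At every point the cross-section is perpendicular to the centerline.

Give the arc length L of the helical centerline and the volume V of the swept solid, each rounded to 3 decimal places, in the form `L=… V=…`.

L=1874.058 V=3311.733

2πR = 2π·39.5 = 248.185820
per-turn = √(248.185820² + 29²) = √(61596.2011 + 841) = √62437.2011 = 249.874371
L = 7.5 × 249.874371 = 1874.057779
V = π·0.75² × L = 1.767146 × 1874.057779 = 3311.733460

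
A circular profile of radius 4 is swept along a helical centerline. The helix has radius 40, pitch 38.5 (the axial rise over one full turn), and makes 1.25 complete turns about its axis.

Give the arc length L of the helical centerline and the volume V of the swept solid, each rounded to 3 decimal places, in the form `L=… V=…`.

L=317.824 V=15975.574

2πR = 2π·40 = 251.327412
per-turn = √(251.327412² + 38.5²) = √(63165.4682 + 1482.25) = √64647.7182 = 254.259156
L = 1.25 × 254.259156 = 317.823944
V = π·4² × L = 50.265482 × 317.823944 = 15975.573902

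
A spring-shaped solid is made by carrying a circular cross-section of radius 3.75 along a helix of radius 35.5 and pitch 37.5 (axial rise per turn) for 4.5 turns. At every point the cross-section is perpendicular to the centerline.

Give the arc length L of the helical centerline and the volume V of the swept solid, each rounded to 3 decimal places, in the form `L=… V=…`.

L=1017.825 V=44966.142

2πR = 2π·35.5 = 223.053078
per-turn = √(223.053078² + 37.5²) = √(49752.6758 + 1406.25) = √51158.9258 = 226.183390
L = 4.5 × 226.183390 = 1017.825254
V = π·3.75² × L = 44.178647 × 1017.825254 = 44966.142279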